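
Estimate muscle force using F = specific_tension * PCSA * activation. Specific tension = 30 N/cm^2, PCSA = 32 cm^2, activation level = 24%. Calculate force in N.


F = sigma * PCSA * activation
F = 30 * 32 * 0.24
F = 230.4 N


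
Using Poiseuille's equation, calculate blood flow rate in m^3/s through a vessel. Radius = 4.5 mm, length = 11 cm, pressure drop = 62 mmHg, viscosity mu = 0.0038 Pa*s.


Q = pi*r^4*dP / (8*mu*L)
r = 0.0045 m, L = 0.11 m
dP = 62 mmHg = 8265.964 Pa
Q = 0.003184 m^3/s


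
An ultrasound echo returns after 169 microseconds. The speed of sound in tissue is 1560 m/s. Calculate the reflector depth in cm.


depth = c * t / 2
t = 169 us = 1.6900e-04 s
depth = 1560 * 1.6900e-04 / 2
depth = 0.13182 m = 13.182 cm


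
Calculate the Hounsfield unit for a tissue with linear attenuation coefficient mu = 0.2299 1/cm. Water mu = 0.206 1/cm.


HU = ((mu_tissue - mu_water) / mu_water) * 1000
HU = ((0.2299 - 0.206) / 0.206) * 1000
HU = 116


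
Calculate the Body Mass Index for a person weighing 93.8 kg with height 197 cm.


BMI = weight / height^2
height = 197 cm = 1.97 m
BMI = 93.8 / 1.97^2
BMI = 24.17 kg/m^2


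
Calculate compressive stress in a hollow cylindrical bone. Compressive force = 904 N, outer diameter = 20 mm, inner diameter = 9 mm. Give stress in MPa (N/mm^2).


A = pi*(r_o^2 - r_i^2)
r_o = 10 mm, r_i = 4.5 mm
A = 250.542 mm^2
sigma = F/A = 904 / 250.542
sigma = 3.608 MPa


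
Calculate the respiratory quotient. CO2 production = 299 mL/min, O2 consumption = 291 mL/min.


RQ = VCO2 / VO2
RQ = 299 / 291
RQ = 1.027


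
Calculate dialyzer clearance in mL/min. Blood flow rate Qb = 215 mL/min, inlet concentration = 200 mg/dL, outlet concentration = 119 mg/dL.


K = Qb * (Cb_in - Cb_out) / Cb_in
K = 215 * (200 - 119) / 200
K = 87.08 mL/min


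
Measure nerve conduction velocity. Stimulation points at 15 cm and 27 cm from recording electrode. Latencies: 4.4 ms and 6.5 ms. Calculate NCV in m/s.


Distance = (27 - 15) / 100 = 0.12 m
dt = (6.5 - 4.4) / 1000 = 0.0021 s
NCV = dist / dt = 57.14 m/s


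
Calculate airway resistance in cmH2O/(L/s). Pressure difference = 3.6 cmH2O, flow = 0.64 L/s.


R = dP / flow
R = 3.6 / 0.64
R = 5.625 cmH2O/(L/s)


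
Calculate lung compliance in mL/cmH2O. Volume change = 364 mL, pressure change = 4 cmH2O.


C = dV / dP
C = 364 / 4
C = 91 mL/cmH2O


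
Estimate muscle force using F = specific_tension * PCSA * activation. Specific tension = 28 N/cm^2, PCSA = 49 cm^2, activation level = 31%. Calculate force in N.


F = sigma * PCSA * activation
F = 28 * 49 * 0.31
F = 425.3 N


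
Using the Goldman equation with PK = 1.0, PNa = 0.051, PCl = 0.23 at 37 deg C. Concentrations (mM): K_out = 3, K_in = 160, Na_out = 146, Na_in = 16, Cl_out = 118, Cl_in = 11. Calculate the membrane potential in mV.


Vm = (RT/F)*ln((PK*Ko + PNa*Nao + PCl*Cli)/(PK*Ki + PNa*Nai + PCl*Clo))
Numer = 12.976, Denom = 187.956
Vm = -71.44 mV


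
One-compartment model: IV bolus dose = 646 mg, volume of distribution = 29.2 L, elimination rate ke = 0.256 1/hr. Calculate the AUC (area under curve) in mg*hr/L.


C0 = Dose/Vd = 646/29.2 = 22.1233 mg/L
AUC = C0/ke = 22.1233/0.256
AUC = 86.42 mg*hr/L


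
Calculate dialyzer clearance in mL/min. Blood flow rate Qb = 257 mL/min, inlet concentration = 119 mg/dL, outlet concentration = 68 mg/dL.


K = Qb * (Cb_in - Cb_out) / Cb_in
K = 257 * (119 - 68) / 119
K = 110.1 mL/min


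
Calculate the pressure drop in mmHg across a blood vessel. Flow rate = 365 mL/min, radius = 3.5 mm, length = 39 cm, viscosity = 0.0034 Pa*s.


dP = 8*mu*L*Q / (pi*r^4)
Q = 365 mL/min = 6.08333e-06 m^3/s
dP = 136.884 Pa = 136.884 / 133.322 mmHg = 1.027 mmHg


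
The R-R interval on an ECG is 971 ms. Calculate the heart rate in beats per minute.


HR = 60 / RR_interval(s)
RR = 971 ms = 0.971 s
HR = 60 / 0.971 = 61.79 bpm


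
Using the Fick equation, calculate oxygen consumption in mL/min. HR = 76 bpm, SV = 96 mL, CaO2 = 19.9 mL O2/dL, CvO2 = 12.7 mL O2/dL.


CO = HR*SV = 76*96/1000 = 7.296 L/min
a-v O2 diff = 19.9 - 12.7 = 7.2 mL/dL
VO2 = CO * (CaO2-CvO2) * 10 dL/L
VO2 = 7.296 * 7.2 * 10
VO2 = 525.3 mL/min


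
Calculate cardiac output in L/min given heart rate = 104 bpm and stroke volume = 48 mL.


CO = HR * SV
CO = 104 * 48 / 1000
CO = 4.992 L/min


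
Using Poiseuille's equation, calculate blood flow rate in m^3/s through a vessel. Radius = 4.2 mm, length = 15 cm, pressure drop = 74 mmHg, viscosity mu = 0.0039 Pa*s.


Q = pi*r^4*dP / (8*mu*L)
r = 0.0042 m, L = 0.15 m
dP = 74 mmHg = 9865.828 Pa
Q = 0.002061 m^3/s


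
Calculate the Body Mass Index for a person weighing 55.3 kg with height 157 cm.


BMI = weight / height^2
height = 157 cm = 1.57 m
BMI = 55.3 / 1.57^2
BMI = 22.43 kg/m^2


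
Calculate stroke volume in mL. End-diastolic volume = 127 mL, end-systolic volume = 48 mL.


SV = EDV - ESV
SV = 127 - 48
SV = 79 mL


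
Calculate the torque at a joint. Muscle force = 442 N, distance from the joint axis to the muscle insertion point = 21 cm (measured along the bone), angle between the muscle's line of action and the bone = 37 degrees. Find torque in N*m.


Torque = F * d * sin(theta)   (moment arm = d*sin(theta))
d = 21 cm = 0.21 m
Torque = 442 * 0.21 * sin(37)
Torque = 55.86 N*m


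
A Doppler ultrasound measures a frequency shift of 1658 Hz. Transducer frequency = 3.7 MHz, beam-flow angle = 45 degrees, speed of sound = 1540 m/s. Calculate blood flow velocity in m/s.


v = fd * c / (2 * f0 * cos(theta))
v = 1658 * 1540 / (2 * 3.7000e+06 * cos(45))
v = 0.488 m/s


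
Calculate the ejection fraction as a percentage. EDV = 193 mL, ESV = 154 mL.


SV = EDV - ESV = 193 - 154 = 39 mL
EF = SV/EDV * 100 = 39/193 * 100
EF = 20.21%


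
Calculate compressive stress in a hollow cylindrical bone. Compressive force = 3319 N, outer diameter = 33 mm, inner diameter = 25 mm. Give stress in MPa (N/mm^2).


A = pi*(r_o^2 - r_i^2)
r_o = 16.5 mm, r_i = 12.5 mm
A = 364.425 mm^2
sigma = F/A = 3319 / 364.425
sigma = 9.107 MPa


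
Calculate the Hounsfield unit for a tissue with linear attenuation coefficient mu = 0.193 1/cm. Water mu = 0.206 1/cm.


HU = ((mu_tissue - mu_water) / mu_water) * 1000
HU = ((0.193 - 0.206) / 0.206) * 1000
HU = -63.11


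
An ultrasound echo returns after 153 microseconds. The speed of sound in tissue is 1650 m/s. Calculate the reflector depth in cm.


depth = c * t / 2
t = 153 us = 1.5300e-04 s
depth = 1650 * 1.5300e-04 / 2
depth = 0.126225 m = 12.6225 cm


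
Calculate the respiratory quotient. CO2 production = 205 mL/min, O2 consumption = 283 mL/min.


RQ = VCO2 / VO2
RQ = 205 / 283
RQ = 0.7244


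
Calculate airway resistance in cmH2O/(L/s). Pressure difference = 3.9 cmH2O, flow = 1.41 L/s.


R = dP / flow
R = 3.9 / 1.41
R = 2.766 cmH2O/(L/s)


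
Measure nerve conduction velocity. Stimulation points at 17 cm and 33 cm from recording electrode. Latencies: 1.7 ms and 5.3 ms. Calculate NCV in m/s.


Distance = (33 - 17) / 100 = 0.16 m
dt = (5.3 - 1.7) / 1000 = 0.0036 s
NCV = dist / dt = 44.44 m/s


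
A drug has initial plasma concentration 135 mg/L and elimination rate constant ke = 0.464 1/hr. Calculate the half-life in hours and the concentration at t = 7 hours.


t_half = ln(2) / ke = 0.693147 / 0.464 = 1.494 hr
C(t) = C0 * exp(-ke*t) = 135 * exp(-0.464*7)
C(7) = 5.245 mg/L


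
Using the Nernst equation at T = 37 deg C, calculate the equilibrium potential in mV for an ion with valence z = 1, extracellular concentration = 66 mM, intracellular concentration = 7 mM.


E = (RT/(zF)) * ln(C_out/C_in)
T = 37 + 273.15 = 310.15 K
E = (8.314 * 310.15 / (1 * 96485)) * ln(66/7)
E = 59.96 mV


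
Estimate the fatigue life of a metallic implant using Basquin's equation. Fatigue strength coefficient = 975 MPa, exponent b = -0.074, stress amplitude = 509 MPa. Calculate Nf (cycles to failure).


sigma_a = sigma_f' * (2Nf)^b
2Nf = (sigma_a/sigma_f')^(1/b)
2Nf = (509/975)^(1/-0.074)
2Nf = 6526.5991
Nf = 3263


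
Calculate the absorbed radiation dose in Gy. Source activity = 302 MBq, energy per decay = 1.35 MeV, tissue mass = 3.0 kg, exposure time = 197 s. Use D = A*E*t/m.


A = 302 MBq = 3.0200e+08 Bq
E = 1.35 MeV = 2.1627e-13 J
D = A*E*t/m = 3.0200e+08*2.1627e-13*197/3.0
D = 0.004289 Gy


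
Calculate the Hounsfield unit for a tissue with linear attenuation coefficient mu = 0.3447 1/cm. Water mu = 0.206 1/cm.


HU = ((mu_tissue - mu_water) / mu_water) * 1000
HU = ((0.3447 - 0.206) / 0.206) * 1000
HU = 673.3


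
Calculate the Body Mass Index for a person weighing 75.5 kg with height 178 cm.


BMI = weight / height^2
height = 178 cm = 1.78 m
BMI = 75.5 / 1.78^2
BMI = 23.83 kg/m^2


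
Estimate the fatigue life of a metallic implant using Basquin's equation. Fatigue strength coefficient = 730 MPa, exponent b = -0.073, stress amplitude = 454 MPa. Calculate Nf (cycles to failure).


sigma_a = sigma_f' * (2Nf)^b
2Nf = (sigma_a/sigma_f')^(1/b)
2Nf = (454/730)^(1/-0.073)
2Nf = 669.23006
Nf = 334.6


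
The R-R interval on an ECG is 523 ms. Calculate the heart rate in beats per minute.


HR = 60 / RR_interval(s)
RR = 523 ms = 0.523 s
HR = 60 / 0.523 = 114.7 bpm


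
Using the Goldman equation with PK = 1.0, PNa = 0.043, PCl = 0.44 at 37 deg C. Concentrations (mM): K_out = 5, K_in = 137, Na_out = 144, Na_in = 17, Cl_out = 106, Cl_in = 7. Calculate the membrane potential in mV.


Vm = (RT/F)*ln((PK*Ko + PNa*Nao + PCl*Cli)/(PK*Ki + PNa*Nai + PCl*Clo))
Numer = 14.272, Denom = 184.371
Vm = -68.38 mV


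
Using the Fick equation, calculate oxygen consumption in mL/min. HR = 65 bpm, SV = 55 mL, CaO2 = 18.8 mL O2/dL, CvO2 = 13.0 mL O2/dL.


CO = HR*SV = 65*55/1000 = 3.575 L/min
a-v O2 diff = 18.8 - 13.0 = 5.8 mL/dL
VO2 = CO * (CaO2-CvO2) * 10 dL/L
VO2 = 3.575 * 5.8 * 10
VO2 = 207.4 mL/min


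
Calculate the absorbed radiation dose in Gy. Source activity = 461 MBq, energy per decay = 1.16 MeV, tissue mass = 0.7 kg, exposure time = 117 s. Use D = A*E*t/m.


A = 461 MBq = 4.6100e+08 Bq
E = 1.16 MeV = 1.85832e-13 J
D = A*E*t/m = 4.6100e+08*1.85832e-13*117/0.7
D = 0.01432 Gy


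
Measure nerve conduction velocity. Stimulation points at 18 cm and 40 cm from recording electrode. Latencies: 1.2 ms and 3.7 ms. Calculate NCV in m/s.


Distance = (40 - 18) / 100 = 0.22 m
dt = (3.7 - 1.2) / 1000 = 0.0025 s
NCV = dist / dt = 88 m/s


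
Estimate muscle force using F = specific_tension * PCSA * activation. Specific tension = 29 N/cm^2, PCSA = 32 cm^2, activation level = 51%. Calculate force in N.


F = sigma * PCSA * activation
F = 29 * 32 * 0.51
F = 473.3 N


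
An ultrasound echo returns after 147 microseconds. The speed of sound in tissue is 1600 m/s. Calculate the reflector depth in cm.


depth = c * t / 2
t = 147 us = 1.4700e-04 s
depth = 1600 * 1.4700e-04 / 2
depth = 0.1176 m = 11.76 cm


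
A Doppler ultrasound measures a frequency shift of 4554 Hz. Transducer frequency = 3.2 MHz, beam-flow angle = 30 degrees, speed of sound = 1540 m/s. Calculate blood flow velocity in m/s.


v = fd * c / (2 * f0 * cos(theta))
v = 4554 * 1540 / (2 * 3.2000e+06 * cos(30))
v = 1.265 m/s


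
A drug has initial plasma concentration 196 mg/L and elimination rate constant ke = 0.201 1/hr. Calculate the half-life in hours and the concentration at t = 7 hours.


t_half = ln(2) / ke = 0.693147 / 0.201 = 3.448 hr
C(t) = C0 * exp(-ke*t) = 196 * exp(-0.201*7)
C(7) = 48 mg/L


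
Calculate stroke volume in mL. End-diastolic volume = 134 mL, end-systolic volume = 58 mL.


SV = EDV - ESV
SV = 134 - 58
SV = 76 mL


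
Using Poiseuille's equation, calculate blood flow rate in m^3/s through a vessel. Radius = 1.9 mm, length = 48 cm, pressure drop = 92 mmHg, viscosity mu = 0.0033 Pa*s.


Q = pi*r^4*dP / (8*mu*L)
r = 0.0019 m, L = 0.48 m
dP = 92 mmHg = 12265.624 Pa
Q = 3.9629e-05 m^3/s


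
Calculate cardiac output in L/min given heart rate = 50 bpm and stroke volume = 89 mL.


CO = HR * SV
CO = 50 * 89 / 1000
CO = 4.45 L/min


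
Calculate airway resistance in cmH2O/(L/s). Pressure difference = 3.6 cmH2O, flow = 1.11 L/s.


R = dP / flow
R = 3.6 / 1.11
R = 3.243 cmH2O/(L/s)


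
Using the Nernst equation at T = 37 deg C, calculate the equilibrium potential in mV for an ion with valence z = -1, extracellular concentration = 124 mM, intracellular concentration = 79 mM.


E = (RT/(zF)) * ln(C_out/C_in)
T = 37 + 273.15 = 310.15 K
E = (8.314 * 310.15 / (-1 * 96485)) * ln(124/79)
E = -12.05 mV


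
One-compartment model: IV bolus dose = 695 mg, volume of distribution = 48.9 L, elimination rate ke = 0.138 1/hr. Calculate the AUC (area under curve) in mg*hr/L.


C0 = Dose/Vd = 695/48.9 = 14.2127 mg/L
AUC = C0/ke = 14.2127/0.138
AUC = 103 mg*hr/L


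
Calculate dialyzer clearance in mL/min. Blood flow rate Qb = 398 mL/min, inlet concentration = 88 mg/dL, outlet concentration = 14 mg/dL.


K = Qb * (Cb_in - Cb_out) / Cb_in
K = 398 * (88 - 14) / 88
K = 334.7 mL/min


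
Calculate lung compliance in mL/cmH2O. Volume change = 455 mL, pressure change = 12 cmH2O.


C = dV / dP
C = 455 / 12
C = 37.92 mL/cmH2O


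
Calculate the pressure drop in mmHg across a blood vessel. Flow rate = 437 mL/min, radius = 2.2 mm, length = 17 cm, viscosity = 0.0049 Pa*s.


dP = 8*mu*L*Q / (pi*r^4)
Q = 437 mL/min = 7.28333e-06 m^3/s
dP = 659.515 Pa = 659.515 / 133.322 mmHg = 4.947 mmHg


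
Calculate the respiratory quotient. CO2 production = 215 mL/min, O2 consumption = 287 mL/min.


RQ = VCO2 / VO2
RQ = 215 / 287
RQ = 0.7491


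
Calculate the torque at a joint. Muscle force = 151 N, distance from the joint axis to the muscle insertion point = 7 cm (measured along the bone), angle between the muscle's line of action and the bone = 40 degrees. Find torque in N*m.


Torque = F * d * sin(theta)   (moment arm = d*sin(theta))
d = 7 cm = 0.07 m
Torque = 151 * 0.07 * sin(40)
Torque = 6.794 N*m


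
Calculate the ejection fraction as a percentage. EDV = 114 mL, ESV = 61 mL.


SV = EDV - ESV = 114 - 61 = 53 mL
EF = SV/EDV * 100 = 53/114 * 100
EF = 46.49%


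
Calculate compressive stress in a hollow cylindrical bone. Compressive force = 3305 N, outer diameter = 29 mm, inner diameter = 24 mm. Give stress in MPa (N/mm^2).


A = pi*(r_o^2 - r_i^2)
r_o = 14.5 mm, r_i = 12 mm
A = 208.131 mm^2
sigma = F/A = 3305 / 208.131
sigma = 15.88 MPa


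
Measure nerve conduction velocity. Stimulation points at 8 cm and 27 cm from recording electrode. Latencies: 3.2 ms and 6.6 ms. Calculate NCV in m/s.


Distance = (27 - 8) / 100 = 0.19 m
dt = (6.6 - 3.2) / 1000 = 0.0034 s
NCV = dist / dt = 55.88 m/s


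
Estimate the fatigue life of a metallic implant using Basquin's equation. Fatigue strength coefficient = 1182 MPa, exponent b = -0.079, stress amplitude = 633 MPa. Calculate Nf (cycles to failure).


sigma_a = sigma_f' * (2Nf)^b
2Nf = (sigma_a/sigma_f')^(1/b)
2Nf = (633/1182)^(1/-0.079)
2Nf = 2710.7262
Nf = 1355


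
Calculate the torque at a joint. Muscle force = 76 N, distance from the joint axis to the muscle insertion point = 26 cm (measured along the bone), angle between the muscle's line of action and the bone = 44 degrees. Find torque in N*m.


Torque = F * d * sin(theta)   (moment arm = d*sin(theta))
d = 26 cm = 0.26 m
Torque = 76 * 0.26 * sin(44)
Torque = 13.73 N*m


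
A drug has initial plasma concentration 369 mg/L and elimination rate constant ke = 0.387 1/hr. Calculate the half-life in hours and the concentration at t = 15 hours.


t_half = ln(2) / ke = 0.693147 / 0.387 = 1.791 hr
C(t) = C0 * exp(-ke*t) = 369 * exp(-0.387*15)
C(15) = 1.112 mg/L


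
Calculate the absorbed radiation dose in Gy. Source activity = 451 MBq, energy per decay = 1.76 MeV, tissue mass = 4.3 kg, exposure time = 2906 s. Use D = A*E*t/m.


A = 451 MBq = 4.5100e+08 Bq
E = 1.76 MeV = 2.81952e-13 J
D = A*E*t/m = 4.5100e+08*2.81952e-13*2906/4.3
D = 0.08594 Gy


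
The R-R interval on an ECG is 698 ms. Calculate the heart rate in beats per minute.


HR = 60 / RR_interval(s)
RR = 698 ms = 0.698 s
HR = 60 / 0.698 = 85.96 bpm


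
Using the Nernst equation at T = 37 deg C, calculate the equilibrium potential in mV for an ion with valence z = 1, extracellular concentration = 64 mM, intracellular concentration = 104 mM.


E = (RT/(zF)) * ln(C_out/C_in)
T = 37 + 273.15 = 310.15 K
E = (8.314 * 310.15 / (1 * 96485)) * ln(64/104)
E = -12.98 mV


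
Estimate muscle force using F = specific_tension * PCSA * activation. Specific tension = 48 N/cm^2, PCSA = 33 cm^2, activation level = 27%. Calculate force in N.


F = sigma * PCSA * activation
F = 48 * 33 * 0.27
F = 427.7 N


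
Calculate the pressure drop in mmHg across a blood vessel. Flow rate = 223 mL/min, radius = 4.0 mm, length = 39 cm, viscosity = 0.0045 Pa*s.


dP = 8*mu*L*Q / (pi*r^4)
Q = 223 mL/min = 3.71667e-06 m^3/s
dP = 64.8831 Pa = 64.8831 / 133.322 mmHg = 0.4867 mmHg


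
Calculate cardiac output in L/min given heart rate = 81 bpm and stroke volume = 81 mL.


CO = HR * SV
CO = 81 * 81 / 1000
CO = 6.561 L/min


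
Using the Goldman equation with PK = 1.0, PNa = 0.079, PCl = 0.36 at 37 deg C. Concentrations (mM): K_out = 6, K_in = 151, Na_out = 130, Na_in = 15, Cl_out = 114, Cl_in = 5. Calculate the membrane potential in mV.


Vm = (RT/F)*ln((PK*Ko + PNa*Nao + PCl*Cli)/(PK*Ki + PNa*Nai + PCl*Clo))
Numer = 18.07, Denom = 193.225
Vm = -63.33 mV


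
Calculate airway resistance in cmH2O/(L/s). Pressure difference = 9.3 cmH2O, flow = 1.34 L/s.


R = dP / flow
R = 9.3 / 1.34
R = 6.94 cmH2O/(L/s)


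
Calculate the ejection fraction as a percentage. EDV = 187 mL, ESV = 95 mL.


SV = EDV - ESV = 187 - 95 = 92 mL
EF = SV/EDV * 100 = 92/187 * 100
EF = 49.2%


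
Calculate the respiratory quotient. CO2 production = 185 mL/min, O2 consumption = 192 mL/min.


RQ = VCO2 / VO2
RQ = 185 / 192
RQ = 0.9635


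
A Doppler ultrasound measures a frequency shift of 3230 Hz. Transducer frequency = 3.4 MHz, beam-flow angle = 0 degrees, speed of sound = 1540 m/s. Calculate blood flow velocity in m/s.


v = fd * c / (2 * f0 * cos(theta))
v = 3230 * 1540 / (2 * 3.4000e+06 * cos(0))
v = 0.7315 m/s


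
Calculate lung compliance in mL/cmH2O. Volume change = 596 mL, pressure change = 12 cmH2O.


C = dV / dP
C = 596 / 12
C = 49.67 mL/cmH2O


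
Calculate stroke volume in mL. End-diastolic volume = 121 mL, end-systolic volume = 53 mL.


SV = EDV - ESV
SV = 121 - 53
SV = 68 mL


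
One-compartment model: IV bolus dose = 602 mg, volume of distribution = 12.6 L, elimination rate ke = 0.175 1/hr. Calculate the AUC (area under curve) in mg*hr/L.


C0 = Dose/Vd = 602/12.6 = 47.7778 mg/L
AUC = C0/ke = 47.7778/0.175
AUC = 273 mg*hr/L


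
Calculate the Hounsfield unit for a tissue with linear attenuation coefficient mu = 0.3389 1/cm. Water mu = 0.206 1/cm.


HU = ((mu_tissue - mu_water) / mu_water) * 1000
HU = ((0.3389 - 0.206) / 0.206) * 1000
HU = 645.1


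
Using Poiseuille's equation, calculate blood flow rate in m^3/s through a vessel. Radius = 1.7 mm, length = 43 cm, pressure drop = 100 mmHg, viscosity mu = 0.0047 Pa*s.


Q = pi*r^4*dP / (8*mu*L)
r = 0.0017 m, L = 0.43 m
dP = 100 mmHg = 13332.2 Pa
Q = 2.1637e-05 m^3/s


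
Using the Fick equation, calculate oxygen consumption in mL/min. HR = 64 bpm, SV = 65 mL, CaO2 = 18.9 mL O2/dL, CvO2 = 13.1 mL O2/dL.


CO = HR*SV = 64*65/1000 = 4.16 L/min
a-v O2 diff = 18.9 - 13.1 = 5.8 mL/dL
VO2 = CO * (CaO2-CvO2) * 10 dL/L
VO2 = 4.16 * 5.8 * 10
VO2 = 241.3 mL/min


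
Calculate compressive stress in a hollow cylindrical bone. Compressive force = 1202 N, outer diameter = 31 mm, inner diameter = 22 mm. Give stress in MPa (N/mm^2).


A = pi*(r_o^2 - r_i^2)
r_o = 15.5 mm, r_i = 11 mm
A = 374.635 mm^2
sigma = F/A = 1202 / 374.635
sigma = 3.208 MPa


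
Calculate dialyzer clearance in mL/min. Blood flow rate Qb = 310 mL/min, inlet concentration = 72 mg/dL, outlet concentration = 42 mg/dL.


K = Qb * (Cb_in - Cb_out) / Cb_in
K = 310 * (72 - 42) / 72
K = 129.2 mL/min


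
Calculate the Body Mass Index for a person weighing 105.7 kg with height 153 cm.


BMI = weight / height^2
height = 153 cm = 1.53 m
BMI = 105.7 / 1.53^2
BMI = 45.15 kg/m^2


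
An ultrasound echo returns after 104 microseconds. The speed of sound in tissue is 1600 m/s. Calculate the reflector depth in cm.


depth = c * t / 2
t = 104 us = 1.0400e-04 s
depth = 1600 * 1.0400e-04 / 2
depth = 0.0832 m = 8.32 cm


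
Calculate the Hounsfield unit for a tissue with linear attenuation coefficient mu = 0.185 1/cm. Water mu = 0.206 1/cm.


HU = ((mu_tissue - mu_water) / mu_water) * 1000
HU = ((0.185 - 0.206) / 0.206) * 1000
HU = -101.9


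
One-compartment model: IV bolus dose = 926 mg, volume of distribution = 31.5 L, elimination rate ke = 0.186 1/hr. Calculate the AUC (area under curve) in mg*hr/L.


C0 = Dose/Vd = 926/31.5 = 29.3968 mg/L
AUC = C0/ke = 29.3968/0.186
AUC = 158 mg*hr/L


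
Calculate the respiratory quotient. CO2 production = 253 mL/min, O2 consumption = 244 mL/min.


RQ = VCO2 / VO2
RQ = 253 / 244
RQ = 1.037


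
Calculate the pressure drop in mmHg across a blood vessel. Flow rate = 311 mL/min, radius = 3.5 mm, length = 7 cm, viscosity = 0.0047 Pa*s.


dP = 8*mu*L*Q / (pi*r^4)
Q = 311 mL/min = 5.18333e-06 m^3/s
dP = 28.9383 Pa = 28.9383 / 133.322 mmHg = 0.2171 mmHg


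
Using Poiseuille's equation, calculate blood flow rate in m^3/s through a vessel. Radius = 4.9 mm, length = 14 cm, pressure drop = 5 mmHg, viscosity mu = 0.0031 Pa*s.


Q = pi*r^4*dP / (8*mu*L)
r = 0.0049 m, L = 0.14 m
dP = 5 mmHg = 666.61 Pa
Q = 3.4772e-04 m^3/s


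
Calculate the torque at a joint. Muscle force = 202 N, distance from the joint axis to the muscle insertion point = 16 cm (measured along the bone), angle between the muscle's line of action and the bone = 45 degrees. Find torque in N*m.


Torque = F * d * sin(theta)   (moment arm = d*sin(theta))
d = 16 cm = 0.16 m
Torque = 202 * 0.16 * sin(45)
Torque = 22.85 N*m


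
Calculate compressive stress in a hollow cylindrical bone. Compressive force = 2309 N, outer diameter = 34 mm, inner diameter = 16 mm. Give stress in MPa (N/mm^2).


A = pi*(r_o^2 - r_i^2)
r_o = 17 mm, r_i = 8 mm
A = 706.858 mm^2
sigma = F/A = 2309 / 706.858
sigma = 3.267 MPa


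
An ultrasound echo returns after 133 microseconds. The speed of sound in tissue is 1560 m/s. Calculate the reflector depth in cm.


depth = c * t / 2
t = 133 us = 1.3300e-04 s
depth = 1560 * 1.3300e-04 / 2
depth = 0.10374 m = 10.374 cm


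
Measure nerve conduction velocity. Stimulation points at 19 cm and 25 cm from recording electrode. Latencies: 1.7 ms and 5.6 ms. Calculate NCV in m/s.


Distance = (25 - 19) / 100 = 0.06 m
dt = (5.6 - 1.7) / 1000 = 0.0039 s
NCV = dist / dt = 15.38 m/s


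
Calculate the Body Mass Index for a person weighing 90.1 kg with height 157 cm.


BMI = weight / height^2
height = 157 cm = 1.57 m
BMI = 90.1 / 1.57^2
BMI = 36.55 kg/m^2


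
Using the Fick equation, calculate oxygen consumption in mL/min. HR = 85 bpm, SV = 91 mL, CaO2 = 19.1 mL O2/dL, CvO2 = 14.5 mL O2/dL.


CO = HR*SV = 85*91/1000 = 7.735 L/min
a-v O2 diff = 19.1 - 14.5 = 4.6 mL/dL
VO2 = CO * (CaO2-CvO2) * 10 dL/L
VO2 = 7.735 * 4.6 * 10
VO2 = 355.8 mL/min


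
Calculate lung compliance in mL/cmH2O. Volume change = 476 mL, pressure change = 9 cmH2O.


C = dV / dP
C = 476 / 9
C = 52.89 mL/cmH2O


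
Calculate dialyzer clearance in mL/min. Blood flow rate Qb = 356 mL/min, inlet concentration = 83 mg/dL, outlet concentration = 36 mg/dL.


K = Qb * (Cb_in - Cb_out) / Cb_in
K = 356 * (83 - 36) / 83
K = 201.6 mL/min


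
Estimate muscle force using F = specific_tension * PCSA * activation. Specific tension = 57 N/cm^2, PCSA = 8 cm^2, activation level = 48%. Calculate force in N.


F = sigma * PCSA * activation
F = 57 * 8 * 0.48
F = 218.9 N


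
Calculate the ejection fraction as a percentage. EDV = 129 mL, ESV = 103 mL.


SV = EDV - ESV = 129 - 103 = 26 mL
EF = SV/EDV * 100 = 26/129 * 100
EF = 20.16%


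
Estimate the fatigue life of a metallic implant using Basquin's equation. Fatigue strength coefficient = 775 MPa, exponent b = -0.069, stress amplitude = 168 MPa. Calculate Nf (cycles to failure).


sigma_a = sigma_f' * (2Nf)^b
2Nf = (sigma_a/sigma_f')^(1/b)
2Nf = (168/775)^(1/-0.069)
2Nf = 4.1983492e+09
Nf = 2.0992e+09


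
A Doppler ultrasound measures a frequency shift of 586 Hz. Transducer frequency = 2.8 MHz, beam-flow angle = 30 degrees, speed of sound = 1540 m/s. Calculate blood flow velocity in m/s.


v = fd * c / (2 * f0 * cos(theta))
v = 586 * 1540 / (2 * 2.8000e+06 * cos(30))
v = 0.1861 m/s


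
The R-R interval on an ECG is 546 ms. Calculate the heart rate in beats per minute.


HR = 60 / RR_interval(s)
RR = 546 ms = 0.546 s
HR = 60 / 0.546 = 109.9 bpm


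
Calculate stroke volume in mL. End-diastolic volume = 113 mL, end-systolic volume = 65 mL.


SV = EDV - ESV
SV = 113 - 65
SV = 48 mL


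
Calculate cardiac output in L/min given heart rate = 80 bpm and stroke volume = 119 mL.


CO = HR * SV
CO = 80 * 119 / 1000
CO = 9.52 L/min


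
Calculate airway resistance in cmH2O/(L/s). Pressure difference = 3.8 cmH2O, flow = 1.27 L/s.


R = dP / flow
R = 3.8 / 1.27
R = 2.992 cmH2O/(L/s)


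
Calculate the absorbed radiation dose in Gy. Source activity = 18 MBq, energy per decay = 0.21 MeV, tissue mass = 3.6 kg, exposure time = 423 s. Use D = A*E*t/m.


A = 18 MBq = 1.8000e+07 Bq
E = 0.21 MeV = 3.3642e-14 J
D = A*E*t/m = 1.8000e+07*3.3642e-14*423/3.6
D = 7.1153e-05 Gy


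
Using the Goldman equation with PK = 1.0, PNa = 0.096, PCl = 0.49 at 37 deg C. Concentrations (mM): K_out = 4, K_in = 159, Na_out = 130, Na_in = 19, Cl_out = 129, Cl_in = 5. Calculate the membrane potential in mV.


Vm = (RT/F)*ln((PK*Ko + PNa*Nao + PCl*Cli)/(PK*Ki + PNa*Nai + PCl*Clo))
Numer = 18.93, Denom = 224.034
Vm = -66.04 mV


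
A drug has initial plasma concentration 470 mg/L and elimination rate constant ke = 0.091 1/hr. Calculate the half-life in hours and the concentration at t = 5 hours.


t_half = ln(2) / ke = 0.693147 / 0.091 = 7.617 hr
C(t) = C0 * exp(-ke*t) = 470 * exp(-0.091*5)
C(5) = 298.2 mg/L


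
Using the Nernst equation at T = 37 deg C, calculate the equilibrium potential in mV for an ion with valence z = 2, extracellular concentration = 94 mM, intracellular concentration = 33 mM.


E = (RT/(zF)) * ln(C_out/C_in)
T = 37 + 273.15 = 310.15 K
E = (8.314 * 310.15 / (2 * 96485)) * ln(94/33)
E = 13.99 mV


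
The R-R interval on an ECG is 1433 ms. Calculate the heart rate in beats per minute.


HR = 60 / RR_interval(s)
RR = 1433 ms = 1.433 s
HR = 60 / 1.433 = 41.87 bpm


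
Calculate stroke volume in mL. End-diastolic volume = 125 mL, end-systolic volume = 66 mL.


SV = EDV - ESV
SV = 125 - 66
SV = 59 mL


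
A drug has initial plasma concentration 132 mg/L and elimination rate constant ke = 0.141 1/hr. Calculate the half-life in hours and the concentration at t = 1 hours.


t_half = ln(2) / ke = 0.693147 / 0.141 = 4.916 hr
C(t) = C0 * exp(-ke*t) = 132 * exp(-0.141*1)
C(1) = 114.6 mg/L


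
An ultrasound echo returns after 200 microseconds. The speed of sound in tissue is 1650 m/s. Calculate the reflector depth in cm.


depth = c * t / 2
t = 200 us = 2.0000e-04 s
depth = 1650 * 2.0000e-04 / 2
depth = 0.165 m = 16.5 cm


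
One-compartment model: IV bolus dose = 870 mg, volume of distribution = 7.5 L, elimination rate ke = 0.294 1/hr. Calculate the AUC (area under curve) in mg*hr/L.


C0 = Dose/Vd = 870/7.5 = 116 mg/L
AUC = C0/ke = 116/0.294
AUC = 394.6 mg*hr/L


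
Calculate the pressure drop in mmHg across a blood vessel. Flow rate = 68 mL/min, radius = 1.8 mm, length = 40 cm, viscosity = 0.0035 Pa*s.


dP = 8*mu*L*Q / (pi*r^4)
Q = 68 mL/min = 1.13333e-06 m^3/s
dP = 384.888 Pa = 384.888 / 133.322 mmHg = 2.887 mmHg


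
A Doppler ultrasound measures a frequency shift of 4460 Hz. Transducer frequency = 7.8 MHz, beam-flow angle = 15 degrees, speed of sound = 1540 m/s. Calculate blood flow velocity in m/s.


v = fd * c / (2 * f0 * cos(theta))
v = 4460 * 1540 / (2 * 7.8000e+06 * cos(15))
v = 0.4558 m/s


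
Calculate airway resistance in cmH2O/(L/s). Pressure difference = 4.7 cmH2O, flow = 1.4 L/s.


R = dP / flow
R = 4.7 / 1.4
R = 3.357 cmH2O/(L/s)


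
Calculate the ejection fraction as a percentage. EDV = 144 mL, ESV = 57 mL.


SV = EDV - ESV = 144 - 57 = 87 mL
EF = SV/EDV * 100 = 87/144 * 100
EF = 60.42%


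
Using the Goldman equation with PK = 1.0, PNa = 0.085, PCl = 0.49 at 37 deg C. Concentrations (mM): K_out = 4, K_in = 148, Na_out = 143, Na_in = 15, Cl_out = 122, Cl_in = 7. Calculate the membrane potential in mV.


Vm = (RT/F)*ln((PK*Ko + PNa*Nao + PCl*Cli)/(PK*Ki + PNa*Nai + PCl*Clo))
Numer = 19.585, Denom = 209.055
Vm = -63.28 mV


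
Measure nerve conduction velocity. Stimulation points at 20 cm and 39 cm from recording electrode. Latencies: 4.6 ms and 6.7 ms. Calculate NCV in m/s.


Distance = (39 - 20) / 100 = 0.19 m
dt = (6.7 - 4.6) / 1000 = 0.0021 s
NCV = dist / dt = 90.48 m/s


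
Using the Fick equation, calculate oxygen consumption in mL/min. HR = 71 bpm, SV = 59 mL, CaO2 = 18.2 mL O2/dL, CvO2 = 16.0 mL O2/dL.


CO = HR*SV = 71*59/1000 = 4.189 L/min
a-v O2 diff = 18.2 - 16.0 = 2.2 mL/dL
VO2 = CO * (CaO2-CvO2) * 10 dL/L
VO2 = 4.189 * 2.2 * 10
VO2 = 92.16 mL/min


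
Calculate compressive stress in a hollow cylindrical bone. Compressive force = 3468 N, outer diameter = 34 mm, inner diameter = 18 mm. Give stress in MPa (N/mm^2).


A = pi*(r_o^2 - r_i^2)
r_o = 17 mm, r_i = 9 mm
A = 653.451 mm^2
sigma = F/A = 3468 / 653.451
sigma = 5.307 MPa


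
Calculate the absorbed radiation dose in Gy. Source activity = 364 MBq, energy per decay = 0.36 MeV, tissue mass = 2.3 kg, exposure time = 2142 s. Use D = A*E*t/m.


A = 364 MBq = 3.6400e+08 Bq
E = 0.36 MeV = 5.7672e-14 J
D = A*E*t/m = 3.6400e+08*5.7672e-14*2142/2.3
D = 0.01955 Gy


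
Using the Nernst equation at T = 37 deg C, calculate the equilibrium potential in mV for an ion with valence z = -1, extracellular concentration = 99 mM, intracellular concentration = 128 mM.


E = (RT/(zF)) * ln(C_out/C_in)
T = 37 + 273.15 = 310.15 K
E = (8.314 * 310.15 / (-1 * 96485)) * ln(99/128)
E = 6.866 mV


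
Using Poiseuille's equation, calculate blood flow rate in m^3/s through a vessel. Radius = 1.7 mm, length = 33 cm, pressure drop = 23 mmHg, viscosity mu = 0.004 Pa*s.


Q = pi*r^4*dP / (8*mu*L)
r = 0.0017 m, L = 0.33 m
dP = 23 mmHg = 3066.406 Pa
Q = 7.6192e-06 m^3/s


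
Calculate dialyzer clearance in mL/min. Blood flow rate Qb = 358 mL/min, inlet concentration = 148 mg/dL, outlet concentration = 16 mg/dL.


K = Qb * (Cb_in - Cb_out) / Cb_in
K = 358 * (148 - 16) / 148
K = 319.3 mL/min


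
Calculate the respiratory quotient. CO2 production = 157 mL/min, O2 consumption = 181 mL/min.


RQ = VCO2 / VO2
RQ = 157 / 181
RQ = 0.8674


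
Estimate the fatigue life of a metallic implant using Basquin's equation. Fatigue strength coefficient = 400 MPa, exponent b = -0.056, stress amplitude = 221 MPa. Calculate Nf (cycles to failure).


sigma_a = sigma_f' * (2Nf)^b
2Nf = (sigma_a/sigma_f')^(1/b)
2Nf = (221/400)^(1/-0.056)
2Nf = 39921.72
Nf = 1.996e+04


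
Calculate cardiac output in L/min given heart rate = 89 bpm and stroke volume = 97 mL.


CO = HR * SV
CO = 89 * 97 / 1000
CO = 8.633 L/min


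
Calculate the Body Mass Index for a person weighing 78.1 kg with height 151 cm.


BMI = weight / height^2
height = 151 cm = 1.51 m
BMI = 78.1 / 1.51^2
BMI = 34.25 kg/m^2


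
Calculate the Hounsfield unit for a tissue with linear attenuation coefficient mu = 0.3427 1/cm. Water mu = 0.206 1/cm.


HU = ((mu_tissue - mu_water) / mu_water) * 1000
HU = ((0.3427 - 0.206) / 0.206) * 1000
HU = 663.6


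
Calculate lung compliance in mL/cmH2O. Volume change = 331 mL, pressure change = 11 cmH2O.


C = dV / dP
C = 331 / 11
C = 30.09 mL/cmH2O


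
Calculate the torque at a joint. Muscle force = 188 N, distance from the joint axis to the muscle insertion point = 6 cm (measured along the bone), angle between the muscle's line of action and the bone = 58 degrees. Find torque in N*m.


Torque = F * d * sin(theta)   (moment arm = d*sin(theta))
d = 6 cm = 0.06 m
Torque = 188 * 0.06 * sin(58)
Torque = 9.566 N*m


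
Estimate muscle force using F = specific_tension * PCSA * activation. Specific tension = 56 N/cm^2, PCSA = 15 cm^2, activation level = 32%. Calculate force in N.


F = sigma * PCSA * activation
F = 56 * 15 * 0.32
F = 268.8 N


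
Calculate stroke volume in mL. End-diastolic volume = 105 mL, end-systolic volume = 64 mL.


SV = EDV - ESV
SV = 105 - 64
SV = 41 mL


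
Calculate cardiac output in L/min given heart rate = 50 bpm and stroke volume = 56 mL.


CO = HR * SV
CO = 50 * 56 / 1000
CO = 2.8 L/min


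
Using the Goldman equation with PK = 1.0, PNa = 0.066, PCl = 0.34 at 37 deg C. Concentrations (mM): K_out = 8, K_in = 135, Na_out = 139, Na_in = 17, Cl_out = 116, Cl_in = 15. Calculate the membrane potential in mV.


Vm = (RT/F)*ln((PK*Ko + PNa*Nao + PCl*Cli)/(PK*Ki + PNa*Nai + PCl*Clo))
Numer = 22.274, Denom = 175.562
Vm = -55.18 mV


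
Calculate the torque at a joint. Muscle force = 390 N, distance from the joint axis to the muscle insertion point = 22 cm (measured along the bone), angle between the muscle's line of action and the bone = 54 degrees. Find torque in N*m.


Torque = F * d * sin(theta)   (moment arm = d*sin(theta))
d = 22 cm = 0.22 m
Torque = 390 * 0.22 * sin(54)
Torque = 69.41 N*m


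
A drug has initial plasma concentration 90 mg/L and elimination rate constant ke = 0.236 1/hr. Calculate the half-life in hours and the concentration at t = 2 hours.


t_half = ln(2) / ke = 0.693147 / 0.236 = 2.937 hr
C(t) = C0 * exp(-ke*t) = 90 * exp(-0.236*2)
C(2) = 56.14 mg/L


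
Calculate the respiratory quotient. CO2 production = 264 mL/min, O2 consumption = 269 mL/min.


RQ = VCO2 / VO2
RQ = 264 / 269
RQ = 0.9814


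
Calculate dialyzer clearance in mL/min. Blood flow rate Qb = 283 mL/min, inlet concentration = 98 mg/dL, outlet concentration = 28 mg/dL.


K = Qb * (Cb_in - Cb_out) / Cb_in
K = 283 * (98 - 28) / 98
K = 202.1 mL/min


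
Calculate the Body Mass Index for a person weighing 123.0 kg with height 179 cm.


BMI = weight / height^2
height = 179 cm = 1.79 m
BMI = 123.0 / 1.79^2
BMI = 38.39 kg/m^2


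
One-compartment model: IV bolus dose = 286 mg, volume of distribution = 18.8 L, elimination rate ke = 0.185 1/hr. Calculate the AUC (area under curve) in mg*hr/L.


C0 = Dose/Vd = 286/18.8 = 15.2128 mg/L
AUC = C0/ke = 15.2128/0.185
AUC = 82.23 mg*hr/L


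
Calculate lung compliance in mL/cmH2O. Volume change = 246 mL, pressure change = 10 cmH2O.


C = dV / dP
C = 246 / 10
C = 24.6 mL/cmH2O


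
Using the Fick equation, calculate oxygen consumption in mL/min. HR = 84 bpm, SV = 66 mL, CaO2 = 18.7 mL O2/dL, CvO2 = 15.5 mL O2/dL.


CO = HR*SV = 84*66/1000 = 5.544 L/min
a-v O2 diff = 18.7 - 15.5 = 3.2 mL/dL
VO2 = CO * (CaO2-CvO2) * 10 dL/L
VO2 = 5.544 * 3.2 * 10
VO2 = 177.4 mL/min


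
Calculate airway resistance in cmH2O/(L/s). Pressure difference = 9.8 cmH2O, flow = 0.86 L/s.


R = dP / flow
R = 9.8 / 0.86
R = 11.4 cmH2O/(L/s)


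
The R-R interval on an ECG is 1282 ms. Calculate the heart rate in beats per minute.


HR = 60 / RR_interval(s)
RR = 1282 ms = 1.282 s
HR = 60 / 1.282 = 46.8 bpm


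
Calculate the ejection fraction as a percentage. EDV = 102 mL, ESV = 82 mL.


SV = EDV - ESV = 102 - 82 = 20 mL
EF = SV/EDV * 100 = 20/102 * 100
EF = 19.61%


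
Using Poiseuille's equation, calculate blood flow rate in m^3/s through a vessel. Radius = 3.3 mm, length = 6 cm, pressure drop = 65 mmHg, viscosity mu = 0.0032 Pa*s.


Q = pi*r^4*dP / (8*mu*L)
r = 0.0033 m, L = 0.06 m
dP = 65 mmHg = 8665.93 Pa
Q = 0.002102 m^3/s


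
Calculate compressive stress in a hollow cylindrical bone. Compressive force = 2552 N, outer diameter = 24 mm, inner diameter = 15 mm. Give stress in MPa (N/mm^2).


A = pi*(r_o^2 - r_i^2)
r_o = 12 mm, r_i = 7.5 mm
A = 275.675 mm^2
sigma = F/A = 2552 / 275.675
sigma = 9.257 MPa


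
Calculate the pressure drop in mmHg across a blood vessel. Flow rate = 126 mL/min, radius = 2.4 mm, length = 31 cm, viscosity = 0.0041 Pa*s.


dP = 8*mu*L*Q / (pi*r^4)
Q = 126 mL/min = 2.1e-06 m^3/s
dP = 204.861 Pa = 204.861 / 133.322 mmHg = 1.537 mmHg


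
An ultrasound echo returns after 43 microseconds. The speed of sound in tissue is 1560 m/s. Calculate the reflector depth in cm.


depth = c * t / 2
t = 43 us = 4.3000e-05 s
depth = 1560 * 4.3000e-05 / 2
depth = 0.03354 m = 3.354 cm


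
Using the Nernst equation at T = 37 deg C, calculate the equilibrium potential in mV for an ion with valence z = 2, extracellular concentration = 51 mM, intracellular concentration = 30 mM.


E = (RT/(zF)) * ln(C_out/C_in)
T = 37 + 273.15 = 310.15 K
E = (8.314 * 310.15 / (2 * 96485)) * ln(51/30)
E = 7.091 mV


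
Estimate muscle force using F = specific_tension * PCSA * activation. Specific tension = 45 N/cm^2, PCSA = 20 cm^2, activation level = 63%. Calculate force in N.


F = sigma * PCSA * activation
F = 45 * 20 * 0.63
F = 567 N


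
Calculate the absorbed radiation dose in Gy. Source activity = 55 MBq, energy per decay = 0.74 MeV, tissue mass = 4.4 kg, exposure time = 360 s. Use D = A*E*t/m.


A = 55 MBq = 5.5000e+07 Bq
E = 0.74 MeV = 1.18548e-13 J
D = A*E*t/m = 5.5000e+07*1.18548e-13*360/4.4
D = 5.3347e-04 Gy


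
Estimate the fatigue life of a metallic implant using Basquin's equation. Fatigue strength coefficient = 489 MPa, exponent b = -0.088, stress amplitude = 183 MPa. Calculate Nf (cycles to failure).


sigma_a = sigma_f' * (2Nf)^b
2Nf = (sigma_a/sigma_f')^(1/b)
2Nf = (183/489)^(1/-0.088)
2Nf = 70901.671
Nf = 3.545e+04


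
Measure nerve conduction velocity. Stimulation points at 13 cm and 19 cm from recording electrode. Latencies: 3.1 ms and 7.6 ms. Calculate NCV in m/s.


Distance = (19 - 13) / 100 = 0.06 m
dt = (7.6 - 3.1) / 1000 = 0.0045 s
NCV = dist / dt = 13.33 m/s


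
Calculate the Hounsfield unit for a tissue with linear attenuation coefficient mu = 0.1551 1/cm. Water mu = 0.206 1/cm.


HU = ((mu_tissue - mu_water) / mu_water) * 1000
HU = ((0.1551 - 0.206) / 0.206) * 1000
HU = -247.1


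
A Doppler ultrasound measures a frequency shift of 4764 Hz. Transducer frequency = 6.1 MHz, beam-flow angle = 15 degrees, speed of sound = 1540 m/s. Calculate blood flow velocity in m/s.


v = fd * c / (2 * f0 * cos(theta))
v = 4764 * 1540 / (2 * 6.1000e+06 * cos(15))
v = 0.6226 m/s


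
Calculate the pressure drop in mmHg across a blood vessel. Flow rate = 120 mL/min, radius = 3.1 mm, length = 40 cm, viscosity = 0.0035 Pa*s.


dP = 8*mu*L*Q / (pi*r^4)
Q = 120 mL/min = 2e-06 m^3/s
dP = 77.2061 Pa = 77.2061 / 133.322 mmHg = 0.5791 mmHg


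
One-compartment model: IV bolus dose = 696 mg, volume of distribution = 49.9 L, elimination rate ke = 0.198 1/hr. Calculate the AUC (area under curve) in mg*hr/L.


C0 = Dose/Vd = 696/49.9 = 13.9479 mg/L
AUC = C0/ke = 13.9479/0.198
AUC = 70.44 mg*hr/L


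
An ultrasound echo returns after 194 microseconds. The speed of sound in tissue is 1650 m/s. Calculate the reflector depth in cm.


depth = c * t / 2
t = 194 us = 1.9400e-04 s
depth = 1650 * 1.9400e-04 / 2
depth = 0.16005 m = 16.005 cm


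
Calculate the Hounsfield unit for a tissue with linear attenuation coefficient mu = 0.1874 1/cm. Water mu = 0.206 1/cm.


HU = ((mu_tissue - mu_water) / mu_water) * 1000
HU = ((0.1874 - 0.206) / 0.206) * 1000
HU = -90.29
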